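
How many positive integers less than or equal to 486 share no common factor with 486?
162

486 = 2 × 3^5
φ(n) = n × ∏(1 - 1/p) for each prime p dividing n
φ(486) = 486 × (1 - 1/2) × (1 - 1/3) = 162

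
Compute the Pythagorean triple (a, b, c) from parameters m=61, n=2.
(3717, 244, 3725)

Euclid's formula: a = m² - n², b = 2mn, c = m² + n²
m = 61, n = 2
a = 61² - 2² = 3721 - 4 = 3717
b = 2 × 61 × 2 = 244
c = 61² + 2² = 3721 + 4 = 3725
Verification: 3717² + 244² = 13816089 + 59536 = 13875625 = 3725² ✓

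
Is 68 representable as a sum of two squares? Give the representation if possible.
2² + 8² (a=2, b=8)

Factorization: 68 = 2^2 × 17
By Fermat: n is sum of two squares iff every prime p ≡ 3 (mod 4) appears to even power.
All primes ≡ 3 (mod 4) appear to even power.
Search a = 0, 1, 2, … for 68 - a² a perfect square: first hit at a = 2: 68 - 4 = 64 = 8².
68 = 2² + 8² = 4 + 64 ✓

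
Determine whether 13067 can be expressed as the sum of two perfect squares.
Not possible

Factorization: 13067 = 73 × 179
By Fermat: n is sum of two squares iff every prime p ≡ 3 (mod 4) appears to even power.
Prime(s) ≡ 3 (mod 4) with odd exponent: [(179, 1)]
Therefore 13067 cannot be expressed as a² + b².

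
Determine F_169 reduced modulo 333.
154

Matrix identity: Q^n = [[F_(n+1), F_n], [F_n, F_(n-1)]] with Q = [[1,1],[1,0]].
n = 169 = 10101001₂. Square-and-multiply, entries mod 333:
Q^1 = [[1,1],[1,0]]
Q^2 = (Q^1)² = [[2,1],[1,1]]
Q^5 = (Q^2)²·Q = [[8,5],[5,3]]
Q^10 = (Q^5)² = [[89,55],[55,34]]
Q^21 = (Q^10)²·Q = [[62,290],[290,105]]
Q^42 = (Q^21)² = [[32,145],[145,220]]
Q^84 = (Q^42)² = [[71,243],[243,161]]
Q^169 = (Q^84)²·Q = [[253,154],[154,99]]
F_169 mod 333 = Q^169[0][1] = 154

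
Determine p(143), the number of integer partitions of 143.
20390982757

p(n) counts ways to write n as a sum of positive integers (order ignored).
Euler's pentagonal recurrence: p(k) = p(k-1) + p(k-2) - p(k-5) - p(k-7) + p(k-12) + p(k-15) - ... (offsets j(3j∓1)/2, signs ++--, p(0)=1, p(<0)=0).
DP table for k = 0..142: p(0)=1, p(1)=1, p(2)=2, p(3)=3, p(4)=5, p(5)=7, p(6)=11, p(7)=15, p(8)=22, p(9)=30, p(10)=42, p(11)=56, p(12)=77, p(13)=101, p(14)=135, p(15)=176, p(16)=231, p(17)=297, p(18)=385, p(19)=490, p(20)=627, p(21)=792, p(22)=1002, p(23)=1255, p(24)=1575, p(25)=1958, p(26)=2436, p(27)=3010, p(28)=3718, p(29)=4565, p(30)=5604, p(31)=6842, p(32)=8349, p(33)=10143, p(34)=12310, p(35)=14883, p(36)=17977, p(37)=21637, p(38)=26015, p(39)=31185, p(40)=37338, p(41)=44583, p(42)=53174, p(43)=63261, p(44)=75175, p(45)=89134, p(46)=105558, p(47)=124754, p(48)=147273, p(49)=173525, p(50)=204226, p(51)=239943, p(52)=281589, p(53)=329931, p(54)=386155, p(55)=451276, p(56)=526823, p(57)=614154, p(58)=715220, p(59)=831820, p(60)=966467, p(61)=1121505, p(62)=1300156, p(63)=1505499, p(64)=1741630, p(65)=2012558, p(66)=2323520, p(67)=2679689, p(68)=3087735, p(69)=3554345, p(70)=4087968, p(71)=4697205, p(72)=5392783, p(73)=6185689, p(74)=7089500, p(75)=8118264, p(76)=9289091, p(77)=10619863, p(78)=12132164, p(79)=13848650, p(80)=15796476, p(81)=18004327, p(82)=20506255, p(83)=23338469, p(84)=26543660, p(85)=30167357, p(86)=34262962, p(87)=38887673, p(88)=44108109, p(89)=49995925, p(90)=56634173, p(91)=64112359, p(92)=72533807, p(93)=82010177, p(94)=92669720, p(95)=104651419, p(96)=118114304, p(97)=133230930, p(98)=150198136, p(99)=169229875, p(100)=190569292, p(101)=214481126, p(102)=241265379, p(103)=271248950, p(104)=304801365, p(105)=342325709, p(106)=384276336, p(107)=431149389, p(108)=483502844, p(109)=541946240, p(110)=607163746, p(111)=679903203, p(112)=761002156, p(113)=851376628, p(114)=952050665, p(115)=1064144451, p(116)=1188908248, p(117)=1327710076, p(118)=1482074143, p(119)=1653668665, p(120)=1844349560, p(121)=2056148051, p(122)=2291320912, p(123)=2552338241, p(124)=2841940500, p(125)=3163127352, p(126)=3519222692, p(127)=3913864295, p(128)=4351078600, p(129)=4835271870, p(130)=5371315400, p(131)=5964539504, p(132)=6620830889, p(133)=7346629512, p(134)=8149040695, p(135)=9035836076, p(136)=10015581680, p(137)=11097645016, p(138)=12292341831, p(139)=13610949895, p(140)=15065878135, p(141)=16670689208, p(142)=18440293320.
Final step: p(143) = p(142) + p(141) - p(138) - p(136) + p(131) + p(128) - p(121) - p(117) + p(108) + p(103) - p(92) - p(86) + p(73) + p(66) - p(51) - p(43) + p(26) + p(17)
= 18440293320 + 16670689208 - 12292341831 - 10015581680 + 5964539504 + 4351078600 - 2056148051 - 1327710076 + 483502844 + 271248950 - 72533807 - 34262962 + 6185689 + 2323520 - 239943 - 63261 + 2436 + 297
= 20390982757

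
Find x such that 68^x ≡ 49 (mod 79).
44

Baby-step giant-step with step n = ⌈√79⌉ = 9.
Baby steps 68^j mod 79 (j:value) for j=0..8: 0:1, 1:68, 2:42, 3:12, 4:26, 5:30, 6:65, 7:75, 8:44.
Giant-step multiplier: 68^(-9) ≡ 68^(78-9) = 68^69 ≡ 71 (mod 79).
Giant steps γ_i = 49·71^i mod 79: γ_0=49, γ_1=3, γ_2=55, γ_3=34, γ_4=44 (in table at j=8).
x = i·n + j = 4·9 + 8 = 44.
Check: 68^44 ≡ 49 (mod 79).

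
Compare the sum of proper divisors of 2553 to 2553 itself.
deficient

Proper divisors of 2553: sum = 1 + 3 + 23 + 37 + 69 + 111 + 851 = 1095
Since 1095 < 2553, 2553 is deficient.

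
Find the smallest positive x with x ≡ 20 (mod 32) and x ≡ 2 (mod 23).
692

Using Chinese Remainder Theorem:
M = 32 × 23 = 736
M1 = 23, M2 = 32
y1 = 23^(-1) mod 32 = 7
y2 = 32^(-1) mod 23 = 18
x = (20×23×7 + 2×32×18) mod 736 = 692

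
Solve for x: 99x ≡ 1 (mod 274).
155

gcd(99, 274) = 1, so the inverse exists.
Extended Euclidean algorithm on (274, 99):
274 = 2 × 99 + 76  ⟹  76 = (1)·274 + (-2)·99
99 = 1 × 76 + 23  ⟹  23 = (-1)·274 + (3)·99
76 = 3 × 23 + 7  ⟹  7 = (4)·274 + (-11)·99
23 = 3 × 7 + 2  ⟹  2 = (-13)·274 + (36)·99
7 = 3 × 2 + 1  ⟹  1 = (43)·274 + (-119)·99
So (-119)·99 ≡ 1 (mod 274), i.e. 99^(-1) ≡ -119 ≡ 155 (mod 274).
Check: 99 × 155 = 15345 ≡ 1 (mod 274)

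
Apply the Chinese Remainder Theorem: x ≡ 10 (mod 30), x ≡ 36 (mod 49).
820

Using Chinese Remainder Theorem:
M = 30 × 49 = 1470
M1 = 49, M2 = 30
y1 = 49^(-1) mod 30 = 19
y2 = 30^(-1) mod 49 = 18
x = (10×49×19 + 36×30×18) mod 1470 = 820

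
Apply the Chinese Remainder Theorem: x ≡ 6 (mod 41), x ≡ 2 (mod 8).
170

Using Chinese Remainder Theorem:
M = 41 × 8 = 328
M1 = 8, M2 = 41
y1 = 8^(-1) mod 41 = 36
y2 = 41^(-1) mod 8 = 1
x = (6×8×36 + 2×41×1) mod 328 = 170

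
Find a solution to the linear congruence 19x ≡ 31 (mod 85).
x ≡ 24 (mod 85)

gcd(19, 85) = 1, which divides 31, so solutions exist.
Find 19^(-1) mod 85 by the extended Euclidean algorithm:
85 = 4 × 19 + 9  ⟹  9 = (1)·85 + (-4)·19
19 = 2 × 9 + 1  ⟹  1 = (-2)·85 + (9)·19
So (9)·19 ≡ 1 (mod 85), i.e. 19^(-1) ≡ 9 (mod 85).
x ≡ 9 × 31 = 279 ≡ 24 (mod 85).
Check: 19 × 24 = 456 ≡ 31 (mod 85).
Unique solution: x ≡ 24 (mod 85)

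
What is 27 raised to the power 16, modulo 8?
1

Repeated squaring. Binary of 16 = 10000.
27^1 ≡ 3 (mod 8); 27^2 ≡ 1 (mod 8); 27^4 ≡ 1 (mod 8); 27^8 ≡ 1 (mod 8); 27^16 ≡ 1 (mod 8)
27^16 = 27^16 ≡ 1 (mod 8)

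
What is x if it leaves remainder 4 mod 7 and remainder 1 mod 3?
4

Using Chinese Remainder Theorem:
M = 7 × 3 = 21
M1 = 3, M2 = 7
y1 = 3^(-1) mod 7 = 5
y2 = 7^(-1) mod 3 = 1
x = (4×3×5 + 1×7×1) mod 21 = 4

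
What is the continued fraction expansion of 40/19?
[2; 9, 2]

Euclidean algorithm steps:
40 = 2 × 19 + 2
19 = 9 × 2 + 1
2 = 2 × 1 + 0
Continued fraction: [2; 9, 2]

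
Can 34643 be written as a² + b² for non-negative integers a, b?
Not possible

Factorization: 34643 = 7^3 × 101
By Fermat: n is sum of two squares iff every prime p ≡ 3 (mod 4) appears to even power.
Prime(s) ≡ 3 (mod 4) with odd exponent: [(7, 3)]
Therefore 34643 cannot be expressed as a² + b².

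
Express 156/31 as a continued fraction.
[5; 31]

Euclidean algorithm steps:
156 = 5 × 31 + 1
31 = 31 × 1 + 0
Continued fraction: [5; 31]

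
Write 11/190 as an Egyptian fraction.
1/18 + 1/428 + 1/365940

Greedy algorithm:
11/190: ceiling(190/11) = 18, use 1/18
2/855: ceiling(855/2) = 428, use 1/428
1/365940: ceiling(365940/1) = 365940, use 1/365940
Result: 11/190 = 1/18 + 1/428 + 1/365940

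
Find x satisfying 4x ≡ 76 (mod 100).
x ≡ 19 (mod 25)

gcd(4, 100) = 4, which divides 76, so solutions exist.
Divide through by 4: x ≡ 19 (mod 25).
The coefficient of x is now 1, so x ≡ 19 (mod 25).
Check: 4 × 19 = 76 ≡ 76 (mod 100).
x ≡ 19 (mod 25), giving 4 solutions mod 100.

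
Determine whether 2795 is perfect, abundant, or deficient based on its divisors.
deficient

Proper divisors of 2795: sum = 1 + 5 + 13 + 43 + 65 + 215 + 559 = 901
Since 901 < 2795, 2795 is deficient.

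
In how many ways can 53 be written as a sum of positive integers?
329931

p(n) counts ways to write n as a sum of positive integers (order ignored).
Euler's pentagonal recurrence: p(k) = p(k-1) + p(k-2) - p(k-5) - p(k-7) + p(k-12) + p(k-15) - ... (offsets j(3j∓1)/2, signs ++--, p(0)=1, p(<0)=0).
DP table for k = 0..52: p(0)=1, p(1)=1, p(2)=2, p(3)=3, p(4)=5, p(5)=7, p(6)=11, p(7)=15, p(8)=22, p(9)=30, p(10)=42, p(11)=56, p(12)=77, p(13)=101, p(14)=135, p(15)=176, p(16)=231, p(17)=297, p(18)=385, p(19)=490, p(20)=627, p(21)=792, p(22)=1002, p(23)=1255, p(24)=1575, p(25)=1958, p(26)=2436, p(27)=3010, p(28)=3718, p(29)=4565, p(30)=5604, p(31)=6842, p(32)=8349, p(33)=10143, p(34)=12310, p(35)=14883, p(36)=17977, p(37)=21637, p(38)=26015, p(39)=31185, p(40)=37338, p(41)=44583, p(42)=53174, p(43)=63261, p(44)=75175, p(45)=89134, p(46)=105558, p(47)=124754, p(48)=147273, p(49)=173525, p(50)=204226, p(51)=239943, p(52)=281589.
Final step: p(53) = p(52) + p(51) - p(48) - p(46) + p(41) + p(38) - p(31) - p(27) + p(18) + p(13) - p(2)
= 281589 + 239943 - 147273 - 105558 + 44583 + 26015 - 6842 - 3010 + 385 + 101 - 2
= 329931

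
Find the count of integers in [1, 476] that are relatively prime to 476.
192

476 = 2^2 × 7 × 17
φ(n) = n × ∏(1 - 1/p) for each prime p dividing n
φ(476) = 476 × (1 - 1/2) × (1 - 1/7) × (1 - 1/17) = 192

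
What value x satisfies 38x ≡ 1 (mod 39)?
38

gcd(38, 39) = 1, so the inverse exists.
Extended Euclidean algorithm on (39, 38):
39 = 1 × 38 + 1  ⟹  1 = (1)·39 + (-1)·38
So (-1)·38 ≡ 1 (mod 39), i.e. 38^(-1) ≡ -1 ≡ 38 (mod 39).
Check: 38 × 38 = 1444 ≡ 1 (mod 39)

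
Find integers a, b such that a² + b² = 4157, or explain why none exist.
26² + 59² (a=26, b=59)

Factorization: 4157 = 4157
By Fermat: n is sum of two squares iff every prime p ≡ 3 (mod 4) appears to even power.
All primes ≡ 3 (mod 4) appear to even power.
Search a = 0, 1, 2, … for 4157 - a² a perfect square: first hit at a = 26: 4157 - 676 = 3481 = 59².
4157 = 26² + 59² = 676 + 3481 ✓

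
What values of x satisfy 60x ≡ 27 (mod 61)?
x ≡ 34 (mod 61)

gcd(60, 61) = 1, which divides 27, so solutions exist.
Find 60^(-1) mod 61 by the extended Euclidean algorithm:
61 = 1 × 60 + 1  ⟹  1 = (1)·61 + (-1)·60
So (-1)·60 ≡ 1 (mod 61), i.e. 60^(-1) ≡ -1 ≡ 60 (mod 61).
x ≡ 60 × 27 = 1620 ≡ 34 (mod 61).
Check: 60 × 34 = 2040 ≡ 27 (mod 61).
Unique solution: x ≡ 34 (mod 61)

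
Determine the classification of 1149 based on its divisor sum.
deficient

Proper divisors of 1149: sum = 1 + 3 + 383 = 387
Since 387 < 1149, 1149 is deficient.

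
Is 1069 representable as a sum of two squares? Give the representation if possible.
13² + 30² (a=13, b=30)

Factorization: 1069 = 1069
By Fermat: n is sum of two squares iff every prime p ≡ 3 (mod 4) appears to even power.
All primes ≡ 3 (mod 4) appear to even power.
Search a = 0, 1, 2, … for 1069 - a² a perfect square: first hit at a = 13: 1069 - 169 = 900 = 30².
1069 = 13² + 30² = 169 + 900 ✓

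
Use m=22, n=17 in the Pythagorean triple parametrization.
(195, 748, 773)

Euclid's formula: a = m² - n², b = 2mn, c = m² + n²
m = 22, n = 17
a = 22² - 17² = 484 - 289 = 195
b = 2 × 22 × 17 = 748
c = 22² + 17² = 484 + 289 = 773
Verification: 195² + 748² = 38025 + 559504 = 597529 = 773² ✓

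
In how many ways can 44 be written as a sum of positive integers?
75175

p(n) counts ways to write n as a sum of positive integers (order ignored).
Euler's pentagonal recurrence: p(k) = p(k-1) + p(k-2) - p(k-5) - p(k-7) + p(k-12) + p(k-15) - ... (offsets j(3j∓1)/2, signs ++--, p(0)=1, p(<0)=0).
DP table for k = 0..43: p(0)=1, p(1)=1, p(2)=2, p(3)=3, p(4)=5, p(5)=7, p(6)=11, p(7)=15, p(8)=22, p(9)=30, p(10)=42, p(11)=56, p(12)=77, p(13)=101, p(14)=135, p(15)=176, p(16)=231, p(17)=297, p(18)=385, p(19)=490, p(20)=627, p(21)=792, p(22)=1002, p(23)=1255, p(24)=1575, p(25)=1958, p(26)=2436, p(27)=3010, p(28)=3718, p(29)=4565, p(30)=5604, p(31)=6842, p(32)=8349, p(33)=10143, p(34)=12310, p(35)=14883, p(36)=17977, p(37)=21637, p(38)=26015, p(39)=31185, p(40)=37338, p(41)=44583, p(42)=53174, p(43)=63261.
Final step: p(44) = p(43) + p(42) - p(39) - p(37) + p(32) + p(29) - p(22) - p(18) + p(9) + p(4)
= 63261 + 53174 - 31185 - 21637 + 8349 + 4565 - 1002 - 385 + 30 + 5
= 75175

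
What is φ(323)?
288

323 = 17 × 19
φ(n) = n × ∏(1 - 1/p) for each prime p dividing n
φ(323) = 323 × (1 - 1/17) × (1 - 1/19) = 288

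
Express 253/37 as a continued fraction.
[6; 1, 5, 6]

Euclidean algorithm steps:
253 = 6 × 37 + 31
37 = 1 × 31 + 6
31 = 5 × 6 + 1
6 = 6 × 1 + 0
Continued fraction: [6; 1, 5, 6]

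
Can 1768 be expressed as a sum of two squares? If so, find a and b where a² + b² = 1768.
2² + 42² (a=2, b=42)

Factorization: 1768 = 2^3 × 13 × 17
By Fermat: n is sum of two squares iff every prime p ≡ 3 (mod 4) appears to even power.
All primes ≡ 3 (mod 4) appear to even power.
Search a = 0, 1, 2, … for 1768 - a² a perfect square: first hit at a = 2: 1768 - 4 = 1764 = 42².
1768 = 2² + 42² = 4 + 1764 ✓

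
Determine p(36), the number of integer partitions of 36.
17977

p(n) counts ways to write n as a sum of positive integers (order ignored).
Euler's pentagonal recurrence: p(k) = p(k-1) + p(k-2) - p(k-5) - p(k-7) + p(k-12) + p(k-15) - ... (offsets j(3j∓1)/2, signs ++--, p(0)=1, p(<0)=0).
DP table for k = 0..35: p(0)=1, p(1)=1, p(2)=2, p(3)=3, p(4)=5, p(5)=7, p(6)=11, p(7)=15, p(8)=22, p(9)=30, p(10)=42, p(11)=56, p(12)=77, p(13)=101, p(14)=135, p(15)=176, p(16)=231, p(17)=297, p(18)=385, p(19)=490, p(20)=627, p(21)=792, p(22)=1002, p(23)=1255, p(24)=1575, p(25)=1958, p(26)=2436, p(27)=3010, p(28)=3718, p(29)=4565, p(30)=5604, p(31)=6842, p(32)=8349, p(33)=10143, p(34)=12310, p(35)=14883.
Final step: p(36) = p(35) + p(34) - p(31) - p(29) + p(24) + p(21) - p(14) - p(10) + p(1)
= 14883 + 12310 - 6842 - 4565 + 1575 + 792 - 135 - 42 + 1
= 17977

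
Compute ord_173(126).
86

173 is prime, so ord(126) divides φ(173) = 172.
Divisors of 172: 1, 2, 4, 43, 86, 172.
Repeated squaring: 126^1 ≡ 126, 126^2 ≡ 133, 126^4 ≡ 43, 126^8 ≡ 119, 126^16 ≡ 148, 126^32 ≡ 106, 126^64 ≡ 164, 126^128 ≡ 81 (mod 173).
Test 126^d mod 173 for each divisor d in increasing order:
126^1 ≡ 126
126^2 ≡ 133
126^4 ≡ 43
126^43 = 126^32·126^8·126^2·126^1 ≡ 172
126^86 = 126^64·126^16·126^4·126^2 ≡ 1  ← first divisor giving 1
The order is 86.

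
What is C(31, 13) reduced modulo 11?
6

Using Lucas' theorem:
Write n=31 and k=13 in base 11:
n in base 11: [2, 9]
k in base 11: [1, 2]
C(31,13) mod 11 = ∏ C(n_i, k_i) mod 11
Digit binomials (mod 11): C(2,1) = 2; C(9,2) = 36 ≡ 3
Product: 2 × 3 = 6 ≡ 6 (mod 11)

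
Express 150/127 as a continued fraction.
[1; 5, 1, 1, 11]

Euclidean algorithm steps:
150 = 1 × 127 + 23
127 = 5 × 23 + 12
23 = 1 × 12 + 11
12 = 1 × 11 + 1
11 = 11 × 1 + 0
Continued fraction: [1; 5, 1, 1, 11]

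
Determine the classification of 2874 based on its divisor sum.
abundant

Proper divisors of 2874: sum = 1 + 2 + 3 + 6 + 479 + 958 + 1437 = 2886
Since 2886 > 2874, 2874 is abundant.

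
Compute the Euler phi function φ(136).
64

136 = 2^3 × 17
φ(n) = n × ∏(1 - 1/p) for each prime p dividing n
φ(136) = 136 × (1 - 1/2) × (1 - 1/17) = 64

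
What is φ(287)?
240

287 = 7 × 41
φ(n) = n × ∏(1 - 1/p) for each prime p dividing n
φ(287) = 287 × (1 - 1/7) × (1 - 1/41) = 240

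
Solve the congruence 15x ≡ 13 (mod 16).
x ≡ 3 (mod 16)

gcd(15, 16) = 1, which divides 13, so solutions exist.
Find 15^(-1) mod 16 by the extended Euclidean algorithm:
16 = 1 × 15 + 1  ⟹  1 = (1)·16 + (-1)·15
So (-1)·15 ≡ 1 (mod 16), i.e. 15^(-1) ≡ -1 ≡ 15 (mod 16).
x ≡ 15 × 13 = 195 ≡ 3 (mod 16).
Check: 15 × 3 = 45 ≡ 13 (mod 16).
Unique solution: x ≡ 3 (mod 16)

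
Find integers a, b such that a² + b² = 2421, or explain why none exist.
30² + 39² (a=30, b=39)

Factorization: 2421 = 3^2 × 269
By Fermat: n is sum of two squares iff every prime p ≡ 3 (mod 4) appears to even power.
All primes ≡ 3 (mod 4) appear to even power.
Search a = 0, 1, 2, … for 2421 - a² a perfect square: first hit at a = 30: 2421 - 900 = 1521 = 39².
2421 = 30² + 39² = 900 + 1521 ✓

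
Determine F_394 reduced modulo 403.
313

Matrix identity: Q^n = [[F_(n+1), F_n], [F_n, F_(n-1)]] with Q = [[1,1],[1,0]].
n = 394 = 110001010₂. Square-and-multiply, entries mod 403:
Q^1 = [[1,1],[1,0]]
Q^3 = (Q^1)²·Q = [[3,2],[2,1]]
Q^6 = (Q^3)² = [[13,8],[8,5]]
Q^12 = (Q^6)² = [[233,144],[144,89]]
Q^24 = (Q^12)² = [[67,23],[23,44]]
Q^49 = (Q^24)²·Q = [[317,182],[182,135]]
Q^98 = (Q^49)² = [[220,52],[52,168]]
Q^197 = (Q^98)²·Q = [[352,326],[326,26]]
Q^394 = (Q^197)² = [[67,313],[313,157]]
F_394 mod 403 = Q^394[0][1] = 313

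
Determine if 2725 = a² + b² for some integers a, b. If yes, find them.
15² + 50² (a=15, b=50)

Factorization: 2725 = 5^2 × 109
By Fermat: n is sum of two squares iff every prime p ≡ 3 (mod 4) appears to even power.
All primes ≡ 3 (mod 4) appear to even power.
Search a = 0, 1, 2, … for 2725 - a² a perfect square: first hit at a = 15: 2725 - 225 = 2500 = 50².
2725 = 15² + 50² = 225 + 2500 ✓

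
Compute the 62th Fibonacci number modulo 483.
377

Matrix identity: Q^n = [[F_(n+1), F_n], [F_n, F_(n-1)]] with Q = [[1,1],[1,0]].
n = 62 = 111110₂. Square-and-multiply, entries mod 483:
Q^1 = [[1,1],[1,0]]
Q^3 = (Q^1)²·Q = [[3,2],[2,1]]
Q^7 = (Q^3)²·Q = [[21,13],[13,8]]
Q^15 = (Q^7)²·Q = [[21,127],[127,377]]
Q^31 = (Q^15)²·Q = [[462,148],[148,314]]
Q^62 = (Q^31)² = [[127,377],[377,233]]
F_62 mod 483 = Q^62[0][1] = 377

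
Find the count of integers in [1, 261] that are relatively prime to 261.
168

261 = 3^2 × 29
φ(n) = n × ∏(1 - 1/p) for each prime p dividing n
φ(261) = 261 × (1 - 1/3) × (1 - 1/29) = 168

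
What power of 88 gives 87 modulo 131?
77

Baby-step giant-step with step n = ⌈√131⌉ = 12.
Baby steps 88^j mod 131 (j:value) for j=0..11: 0:1, 1:88, 2:15, 3:10, 4:94, 5:19, 6:100, 7:23, 8:59, 9:83, 10:99, 11:66.
Giant-step multiplier: 88^(-12) ≡ 88^(130-12) = 88^118 ≡ 3 (mod 131).
Giant steps γ_i = 87·3^i mod 131: γ_0=87, γ_1=130, γ_2=128, γ_3=122, γ_4=104, γ_5=50, γ_6=19 (in table at j=5).
x = i·n + j = 6·12 + 5 = 77.
Check: 88^77 ≡ 87 (mod 131).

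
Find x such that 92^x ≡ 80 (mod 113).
83

Baby-step giant-step with step n = ⌈√113⌉ = 11.
Baby steps 92^j mod 113 (j:value) for j=0..10: 0:1, 1:92, 2:102, 3:5, 4:8, 5:58, 6:25, 7:40, 8:64, 9:12, 10:87.
Giant-step multiplier: 92^(-11) ≡ 92^(112-11) = 92^101 ≡ 107 (mod 113).
Giant steps γ_i = 80·107^i mod 113: γ_0=80, γ_1=85, γ_2=55, γ_3=9, γ_4=59, γ_5=98, γ_6=90, γ_7=25 (in table at j=6).
x = i·n + j = 7·11 + 6 = 83.
Check: 92^83 ≡ 80 (mod 113).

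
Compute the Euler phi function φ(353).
352

353 = 353
φ(n) = n × ∏(1 - 1/p) for each prime p dividing n
φ(353) = 353 × (1 - 1/353) = 352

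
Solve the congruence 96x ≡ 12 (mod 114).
x ≡ 12 (mod 19)

gcd(96, 114) = 6, which divides 12, so solutions exist.
Divide through by 6: 16x ≡ 2 (mod 19).
Find 16^(-1) mod 19 by the extended Euclidean algorithm:
19 = 1 × 16 + 3  ⟹  3 = (1)·19 + (-1)·16
16 = 5 × 3 + 1  ⟹  1 = (-5)·19 + (6)·16
So (6)·16 ≡ 1 (mod 19), i.e. 16^(-1) ≡ 6 (mod 19).
x ≡ 6 × 2 = 12 ≡ 12 (mod 19).
Check: 96 × 12 = 1152 ≡ 12 (mod 114).
x ≡ 12 (mod 19), giving 6 solutions mod 114.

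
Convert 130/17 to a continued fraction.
[7; 1, 1, 1, 5]

Euclidean algorithm steps:
130 = 7 × 17 + 11
17 = 1 × 11 + 6
11 = 1 × 6 + 5
6 = 1 × 5 + 1
5 = 5 × 1 + 0
Continued fraction: [7; 1, 1, 1, 5]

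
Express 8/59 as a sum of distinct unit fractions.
1/8 + 1/95 + 1/14947 + 1/670223480

Greedy algorithm:
8/59: ceiling(59/8) = 8, use 1/8
5/472: ceiling(472/5) = 95, use 1/95
3/44840: ceiling(44840/3) = 14947, use 1/14947
1/670223480: ceiling(670223480/1) = 670223480, use 1/670223480
Result: 8/59 = 1/8 + 1/95 + 1/14947 + 1/670223480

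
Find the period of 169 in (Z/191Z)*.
95

191 is prime, so ord(169) divides φ(191) = 190.
Divisors of 190: 1, 2, 5, 10, 19, 38, 95, 190.
Repeated squaring: 169^1 ≡ 169, 169^2 ≡ 102, 169^4 ≡ 90, 169^8 ≡ 78, 169^16 ≡ 163, 169^32 ≡ 20, 169^64 ≡ 18, 169^128 ≡ 133 (mod 191).
Test 169^d mod 191 for each divisor d in increasing order:
169^1 ≡ 169
169^2 ≡ 102
169^5 = 169^4·169^1 ≡ 121
169^10 = 169^8·169^2 ≡ 125
169^19 = 169^16·169^2·169^1 ≡ 184
169^38 = 169^32·169^4·169^2 ≡ 49
169^95 = 169^64·169^16·169^8·169^4·169^2·169^1 ≡ 1  ← first divisor giving 1
The order is 95.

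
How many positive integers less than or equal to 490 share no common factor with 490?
168

490 = 2 × 5 × 7^2
φ(n) = n × ∏(1 - 1/p) for each prime p dividing n
φ(490) = 490 × (1 - 1/2) × (1 - 1/5) × (1 - 1/7) = 168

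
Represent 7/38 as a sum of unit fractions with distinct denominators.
1/6 + 1/57

Greedy algorithm:
7/38: ceiling(38/7) = 6, use 1/6
1/57: ceiling(57/1) = 57, use 1/57
Result: 7/38 = 1/6 + 1/57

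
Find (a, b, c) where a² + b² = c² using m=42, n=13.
(1595, 1092, 1933)

Euclid's formula: a = m² - n², b = 2mn, c = m² + n²
m = 42, n = 13
a = 42² - 13² = 1764 - 169 = 1595
b = 2 × 42 × 13 = 1092
c = 42² + 13² = 1764 + 169 = 1933
Verification: 1595² + 1092² = 2544025 + 1192464 = 3736489 = 1933² ✓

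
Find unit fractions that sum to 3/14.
1/5 + 1/70

Greedy algorithm:
3/14: ceiling(14/3) = 5, use 1/5
1/70: ceiling(70/1) = 70, use 1/70
Result: 3/14 = 1/5 + 1/70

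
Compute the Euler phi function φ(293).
292

293 = 293
φ(n) = n × ∏(1 - 1/p) for each prime p dividing n
φ(293) = 293 × (1 - 1/293) = 292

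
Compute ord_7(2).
3

7 is prime, so ord(2) divides φ(7) = 6.
Divisors of 6: 1, 2, 3, 6.
Repeated squaring: 2^1 ≡ 2, 2^2 ≡ 4, 2^4 ≡ 2 (mod 7).
Test 2^d mod 7 for each divisor d in increasing order:
2^1 ≡ 2
2^2 ≡ 4
2^3 = 2^2·2^1 ≡ 1  ← first divisor giving 1
The order is 3.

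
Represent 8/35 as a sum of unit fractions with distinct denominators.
1/5 + 1/35

Greedy algorithm:
8/35: ceiling(35/8) = 5, use 1/5
1/35: ceiling(35/1) = 35, use 1/35
Result: 8/35 = 1/5 + 1/35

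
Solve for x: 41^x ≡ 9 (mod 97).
92

Baby-step giant-step with step n = ⌈√97⌉ = 10.
Baby steps 41^j mod 97 (j:value) for j=0..9: 0:1, 1:41, 2:32, 3:51, 4:54, 5:80, 6:79, 7:38, 8:6, 9:52.
Giant-step multiplier: 41^(-10) ≡ 41^(96-10) = 41^86 ≡ 48 (mod 97).
Giant steps γ_i = 9·48^i mod 97: γ_0=9, γ_1=44, γ_2=75, γ_3=11, γ_4=43, γ_5=27, γ_6=35, γ_7=31, γ_8=33, γ_9=32 (in table at j=2).
x = i·n + j = 9·10 + 2 = 92.
Check: 41^92 ≡ 9 (mod 97).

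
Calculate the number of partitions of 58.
715220

p(n) counts ways to write n as a sum of positive integers (order ignored).
Euler's pentagonal recurrence: p(k) = p(k-1) + p(k-2) - p(k-5) - p(k-7) + p(k-12) + p(k-15) - ... (offsets j(3j∓1)/2, signs ++--, p(0)=1, p(<0)=0).
DP table for k = 0..57: p(0)=1, p(1)=1, p(2)=2, p(3)=3, p(4)=5, p(5)=7, p(6)=11, p(7)=15, p(8)=22, p(9)=30, p(10)=42, p(11)=56, p(12)=77, p(13)=101, p(14)=135, p(15)=176, p(16)=231, p(17)=297, p(18)=385, p(19)=490, p(20)=627, p(21)=792, p(22)=1002, p(23)=1255, p(24)=1575, p(25)=1958, p(26)=2436, p(27)=3010, p(28)=3718, p(29)=4565, p(30)=5604, p(31)=6842, p(32)=8349, p(33)=10143, p(34)=12310, p(35)=14883, p(36)=17977, p(37)=21637, p(38)=26015, p(39)=31185, p(40)=37338, p(41)=44583, p(42)=53174, p(43)=63261, p(44)=75175, p(45)=89134, p(46)=105558, p(47)=124754, p(48)=147273, p(49)=173525, p(50)=204226, p(51)=239943, p(52)=281589, p(53)=329931, p(54)=386155, p(55)=451276, p(56)=526823, p(57)=614154.
Final step: p(58) = p(57) + p(56) - p(53) - p(51) + p(46) + p(43) - p(36) - p(32) + p(23) + p(18) - p(7) - p(1)
= 614154 + 526823 - 329931 - 239943 + 105558 + 63261 - 17977 - 8349 + 1255 + 385 - 15 - 1
= 715220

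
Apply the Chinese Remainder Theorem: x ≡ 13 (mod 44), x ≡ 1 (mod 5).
101

Using Chinese Remainder Theorem:
M = 44 × 5 = 220
M1 = 5, M2 = 44
y1 = 5^(-1) mod 44 = 9
y2 = 44^(-1) mod 5 = 4
x = (13×5×9 + 1×44×4) mod 220 = 101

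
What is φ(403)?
360

403 = 13 × 31
φ(n) = n × ∏(1 - 1/p) for each prime p dividing n
φ(403) = 403 × (1 - 1/13) × (1 - 1/31) = 360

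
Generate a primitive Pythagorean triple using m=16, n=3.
(247, 96, 265)

Euclid's formula: a = m² - n², b = 2mn, c = m² + n²
m = 16, n = 3
a = 16² - 3² = 256 - 9 = 247
b = 2 × 16 × 3 = 96
c = 16² + 3² = 256 + 9 = 265
Verification: 247² + 96² = 61009 + 9216 = 70225 = 265² ✓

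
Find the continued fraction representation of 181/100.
[1; 1, 4, 3, 1, 4]

Euclidean algorithm steps:
181 = 1 × 100 + 81
100 = 1 × 81 + 19
81 = 4 × 19 + 5
19 = 3 × 5 + 4
5 = 1 × 4 + 1
4 = 4 × 1 + 0
Continued fraction: [1; 1, 4, 3, 1, 4]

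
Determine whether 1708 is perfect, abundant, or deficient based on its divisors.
abundant

Proper divisors of 1708: sum = 1 + 2 + 4 + 7 + 14 + 28 + 61 + 122 + 244 + 427 + 854 = 1764
Since 1764 > 1708, 1708 is abundant.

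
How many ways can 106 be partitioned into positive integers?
384276336

p(n) counts ways to write n as a sum of positive integers (order ignored).
Euler's pentagonal recurrence: p(k) = p(k-1) + p(k-2) - p(k-5) - p(k-7) + p(k-12) + p(k-15) - ... (offsets j(3j∓1)/2, signs ++--, p(0)=1, p(<0)=0).
DP table for k = 0..105: p(0)=1, p(1)=1, p(2)=2, p(3)=3, p(4)=5, p(5)=7, p(6)=11, p(7)=15, p(8)=22, p(9)=30, p(10)=42, p(11)=56, p(12)=77, p(13)=101, p(14)=135, p(15)=176, p(16)=231, p(17)=297, p(18)=385, p(19)=490, p(20)=627, p(21)=792, p(22)=1002, p(23)=1255, p(24)=1575, p(25)=1958, p(26)=2436, p(27)=3010, p(28)=3718, p(29)=4565, p(30)=5604, p(31)=6842, p(32)=8349, p(33)=10143, p(34)=12310, p(35)=14883, p(36)=17977, p(37)=21637, p(38)=26015, p(39)=31185, p(40)=37338, p(41)=44583, p(42)=53174, p(43)=63261, p(44)=75175, p(45)=89134, p(46)=105558, p(47)=124754, p(48)=147273, p(49)=173525, p(50)=204226, p(51)=239943, p(52)=281589, p(53)=329931, p(54)=386155, p(55)=451276, p(56)=526823, p(57)=614154, p(58)=715220, p(59)=831820, p(60)=966467, p(61)=1121505, p(62)=1300156, p(63)=1505499, p(64)=1741630, p(65)=2012558, p(66)=2323520, p(67)=2679689, p(68)=3087735, p(69)=3554345, p(70)=4087968, p(71)=4697205, p(72)=5392783, p(73)=6185689, p(74)=7089500, p(75)=8118264, p(76)=9289091, p(77)=10619863, p(78)=12132164, p(79)=13848650, p(80)=15796476, p(81)=18004327, p(82)=20506255, p(83)=23338469, p(84)=26543660, p(85)=30167357, p(86)=34262962, p(87)=38887673, p(88)=44108109, p(89)=49995925, p(90)=56634173, p(91)=64112359, p(92)=72533807, p(93)=82010177, p(94)=92669720, p(95)=104651419, p(96)=118114304, p(97)=133230930, p(98)=150198136, p(99)=169229875, p(100)=190569292, p(101)=214481126, p(102)=241265379, p(103)=271248950, p(104)=304801365, p(105)=342325709.
Final step: p(106) = p(105) + p(104) - p(101) - p(99) + p(94) + p(91) - p(84) - p(80) + p(71) + p(66) - p(55) - p(49) + p(36) + p(29) - p(14) - p(6)
= 342325709 + 304801365 - 214481126 - 169229875 + 92669720 + 64112359 - 26543660 - 15796476 + 4697205 + 2323520 - 451276 - 173525 + 17977 + 4565 - 135 - 11
= 384276336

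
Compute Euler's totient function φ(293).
292

293 = 293
φ(n) = n × ∏(1 - 1/p) for each prime p dividing n
φ(293) = 293 × (1 - 1/293) = 292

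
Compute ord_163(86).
54

163 is prime, so ord(86) divides φ(163) = 162.
Divisors of 162: 1, 2, 3, 6, 9, 18, 27, 54, 81, 162.
Repeated squaring: 86^1 ≡ 86, 86^2 ≡ 61, 86^4 ≡ 135, 86^8 ≡ 132, 86^16 ≡ 146, 86^32 ≡ 126, 86^64 ≡ 65, 86^128 ≡ 150 (mod 163).
Test 86^d mod 163 for each divisor d in increasing order:
86^1 ≡ 86
86^2 ≡ 61
86^3 = 86^2·86^1 ≡ 30
86^6 = 86^4·86^2 ≡ 85
86^9 = 86^8·86^1 ≡ 105
86^18 = 86^16·86^2 ≡ 104
86^27 = 86^16·86^8·86^2·86^1 ≡ 162
86^54 = 86^32·86^16·86^4·86^2 ≡ 1  ← first divisor giving 1
The order is 54.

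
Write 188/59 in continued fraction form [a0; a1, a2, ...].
[3; 5, 2, 1, 3]

Euclidean algorithm steps:
188 = 3 × 59 + 11
59 = 5 × 11 + 4
11 = 2 × 4 + 3
4 = 1 × 3 + 1
3 = 3 × 1 + 0
Continued fraction: [3; 5, 2, 1, 3]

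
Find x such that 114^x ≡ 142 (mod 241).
197

Baby-step giant-step with step n = ⌈√241⌉ = 16.
Baby steps 114^j mod 241 (j:value) for j=0..15: 0:1, 1:114, 2:223, 3:117, 4:83, 5:63, 6:193, 7:71, 8:141, 9:168, 10:113, 11:109, 12:135, 13:207, 14:221, 15:130.
Giant-step multiplier: 114^(-16) ≡ 114^(240-16) = 114^224 ≡ 160 (mod 241).
Giant steps γ_i = 142·160^i mod 241: γ_0=142, γ_1=66, γ_2=197, γ_3=190, γ_4=34, γ_5=138, γ_6=149, γ_7=222, γ_8=93, γ_9=179, γ_10=202, γ_11=26, γ_12=63 (in table at j=5).
x = i·n + j = 12·16 + 5 = 197.
Check: 114^197 ≡ 142 (mod 241).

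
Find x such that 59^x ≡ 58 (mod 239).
230

Baby-step giant-step with step n = ⌈√239⌉ = 16.
Baby steps 59^j mod 239 (j:value) for j=0..15: 0:1, 1:59, 2:135, 3:78, 4:61, 5:14, 6:109, 7:217, 8:136, 9:137, 10:196, 11:92, 12:170, 13:231, 14:6, 15:115.
Giant-step multiplier: 59^(-16) ≡ 59^(238-16) = 59^222 ≡ 18 (mod 239).
Giant steps γ_i = 58·18^i mod 239: γ_0=58, γ_1=88, γ_2=150, γ_3=71, γ_4=83, γ_5=60, γ_6=124, γ_7=81, γ_8=24, γ_9=193, γ_10=128, γ_11=153, γ_12=125, γ_13=99, γ_14=109 (in table at j=6).
x = i·n + j = 14·16 + 6 = 230.
Check: 59^230 ≡ 58 (mod 239).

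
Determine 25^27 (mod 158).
101

Repeated squaring. Binary of 27 = 11011.
25^1 ≡ 25 (mod 158); 25^2 ≡ 151 (mod 158); 25^4 ≡ 49 (mod 158); 25^8 ≡ 31 (mod 158); 25^16 ≡ 13 (mod 158)
25^27 = 25^1 × 25^2 × 25^8 × 25^16 ≡ 101 (mod 158)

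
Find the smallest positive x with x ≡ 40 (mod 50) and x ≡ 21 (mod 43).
1440

Using Chinese Remainder Theorem:
M = 50 × 43 = 2150
M1 = 43, M2 = 50
y1 = 43^(-1) mod 50 = 7
y2 = 50^(-1) mod 43 = 37
x = (40×43×7 + 21×50×37) mod 2150 = 1440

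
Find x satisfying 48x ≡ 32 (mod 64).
x ≡ 2 (mod 4)

gcd(48, 64) = 16, which divides 32, so solutions exist.
Divide through by 16: 3x ≡ 2 (mod 4).
Find 3^(-1) mod 4 by the extended Euclidean algorithm:
4 = 1 × 3 + 1  ⟹  1 = (1)·4 + (-1)·3
So (-1)·3 ≡ 1 (mod 4), i.e. 3^(-1) ≡ -1 ≡ 3 (mod 4).
x ≡ 3 × 2 = 6 ≡ 2 (mod 4).
Check: 48 × 2 = 96 ≡ 32 (mod 64).
x ≡ 2 (mod 4), giving 16 solutions mod 64.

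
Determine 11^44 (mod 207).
139

Repeated squaring. Binary of 44 = 101100.
11^1 ≡ 11 (mod 207); 11^2 ≡ 121 (mod 207); 11^4 ≡ 151 (mod 207); 11^8 ≡ 31 (mod 207); 11^16 ≡ 133 (mod 207); 11^32 ≡ 94 (mod 207)
11^44 = 11^4 × 11^8 × 11^32 ≡ 139 (mod 207)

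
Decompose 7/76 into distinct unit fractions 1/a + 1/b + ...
1/11 + 1/836

Greedy algorithm:
7/76: ceiling(76/7) = 11, use 1/11
1/836: ceiling(836/1) = 836, use 1/836
Result: 7/76 = 1/11 + 1/836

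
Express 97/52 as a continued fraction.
[1; 1, 6, 2, 3]

Euclidean algorithm steps:
97 = 1 × 52 + 45
52 = 1 × 45 + 7
45 = 6 × 7 + 3
7 = 2 × 3 + 1
3 = 3 × 1 + 0
Continued fraction: [1; 1, 6, 2, 3]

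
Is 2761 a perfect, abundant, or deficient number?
deficient

Proper divisors of 2761: sum = 1 + 11 + 251 = 263
Since 263 < 2761, 2761 is deficient.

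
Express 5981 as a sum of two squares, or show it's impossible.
50² + 59² (a=50, b=59)

Factorization: 5981 = 5981
By Fermat: n is sum of two squares iff every prime p ≡ 3 (mod 4) appears to even power.
All primes ≡ 3 (mod 4) appear to even power.
Search a = 0, 1, 2, … for 5981 - a² a perfect square: first hit at a = 50: 5981 - 2500 = 3481 = 59².
5981 = 50² + 59² = 2500 + 3481 ✓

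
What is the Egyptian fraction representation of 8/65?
1/9 + 1/84 + 1/16380

Greedy algorithm:
8/65: ceiling(65/8) = 9, use 1/9
7/585: ceiling(585/7) = 84, use 1/84
1/16380: ceiling(16380/1) = 16380, use 1/16380
Result: 8/65 = 1/9 + 1/84 + 1/16380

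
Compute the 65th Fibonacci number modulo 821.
454

Matrix identity: Q^n = [[F_(n+1), F_n], [F_n, F_(n-1)]] with Q = [[1,1],[1,0]].
n = 65 = 1000001₂. Square-and-multiply, entries mod 821:
Q^1 = [[1,1],[1,0]]
Q^2 = (Q^1)² = [[2,1],[1,1]]
Q^4 = (Q^2)² = [[5,3],[3,2]]
Q^8 = (Q^4)² = [[34,21],[21,13]]
Q^16 = (Q^8)² = [[776,166],[166,610]]
Q^32 = (Q^16)² = [[25,196],[196,650]]
Q^65 = (Q^32)²·Q = [[573,454],[454,119]]
F_65 mod 821 = Q^65[0][1] = 454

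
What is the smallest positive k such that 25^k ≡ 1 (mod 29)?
7

29 is prime, so ord(25) divides φ(29) = 28.
Divisors of 28: 1, 2, 4, 7, 14, 28.
Repeated squaring: 25^1 ≡ 25, 25^2 ≡ 16, 25^4 ≡ 24, 25^8 ≡ 25, 25^16 ≡ 16 (mod 29).
Test 25^d mod 29 for each divisor d in increasing order:
25^1 ≡ 25
25^2 ≡ 16
25^4 ≡ 24
25^7 = 25^4·25^2·25^1 ≡ 1  ← first divisor giving 1
The order is 7.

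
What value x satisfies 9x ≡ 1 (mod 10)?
9

gcd(9, 10) = 1, so the inverse exists.
Extended Euclidean algorithm on (10, 9):
10 = 1 × 9 + 1  ⟹  1 = (1)·10 + (-1)·9
So (-1)·9 ≡ 1 (mod 10), i.e. 9^(-1) ≡ -1 ≡ 9 (mod 10).
Check: 9 × 9 = 81 ≡ 1 (mod 10)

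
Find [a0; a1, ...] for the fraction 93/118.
[0; 1, 3, 1, 2, 1, 1, 3]

Euclidean algorithm steps:
93 = 0 × 118 + 93
118 = 1 × 93 + 25
93 = 3 × 25 + 18
25 = 1 × 18 + 7
18 = 2 × 7 + 4
7 = 1 × 4 + 3
4 = 1 × 3 + 1
3 = 3 × 1 + 0
Continued fraction: [0; 1, 3, 1, 2, 1, 1, 3]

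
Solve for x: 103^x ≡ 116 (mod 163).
73

Baby-step giant-step with step n = ⌈√163⌉ = 13.
Baby steps 103^j mod 163 (j:value) for j=0..12: 0:1, 1:103, 2:14, 3:138, 4:33, 5:139, 6:136, 7:153, 8:111, 9:23, 10:87, 11:159, 12:77.
Giant-step multiplier: 103^(-13) ≡ 103^(162-13) = 103^149 ≡ 32 (mod 163).
Giant steps γ_i = 116·32^i mod 163: γ_0=116, γ_1=126, γ_2=120, γ_3=91, γ_4=141, γ_5=111 (in table at j=8).
x = i·n + j = 5·13 + 8 = 73.
Check: 103^73 ≡ 116 (mod 163).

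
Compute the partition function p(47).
124754

p(n) counts ways to write n as a sum of positive integers (order ignored).
Euler's pentagonal recurrence: p(k) = p(k-1) + p(k-2) - p(k-5) - p(k-7) + p(k-12) + p(k-15) - ... (offsets j(3j∓1)/2, signs ++--, p(0)=1, p(<0)=0).
DP table for k = 0..46: p(0)=1, p(1)=1, p(2)=2, p(3)=3, p(4)=5, p(5)=7, p(6)=11, p(7)=15, p(8)=22, p(9)=30, p(10)=42, p(11)=56, p(12)=77, p(13)=101, p(14)=135, p(15)=176, p(16)=231, p(17)=297, p(18)=385, p(19)=490, p(20)=627, p(21)=792, p(22)=1002, p(23)=1255, p(24)=1575, p(25)=1958, p(26)=2436, p(27)=3010, p(28)=3718, p(29)=4565, p(30)=5604, p(31)=6842, p(32)=8349, p(33)=10143, p(34)=12310, p(35)=14883, p(36)=17977, p(37)=21637, p(38)=26015, p(39)=31185, p(40)=37338, p(41)=44583, p(42)=53174, p(43)=63261, p(44)=75175, p(45)=89134, p(46)=105558.
Final step: p(47) = p(46) + p(45) - p(42) - p(40) + p(35) + p(32) - p(25) - p(21) + p(12) + p(7)
= 105558 + 89134 - 53174 - 37338 + 14883 + 8349 - 1958 - 792 + 77 + 15
= 124754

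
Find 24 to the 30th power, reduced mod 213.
30

Repeated squaring. Binary of 30 = 11110.
24^1 ≡ 24 (mod 213); 24^2 ≡ 150 (mod 213); 24^4 ≡ 135 (mod 213); 24^8 ≡ 120 (mod 213); 24^16 ≡ 129 (mod 213)
24^30 = 24^2 × 24^4 × 24^8 × 24^16 ≡ 30 (mod 213)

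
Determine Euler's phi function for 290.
112

290 = 2 × 5 × 29
φ(n) = n × ∏(1 - 1/p) for each prime p dividing n
φ(290) = 290 × (1 - 1/2) × (1 - 1/5) × (1 - 1/29) = 112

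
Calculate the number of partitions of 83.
23338469

p(n) counts ways to write n as a sum of positive integers (order ignored).
Euler's pentagonal recurrence: p(k) = p(k-1) + p(k-2) - p(k-5) - p(k-7) + p(k-12) + p(k-15) - ... (offsets j(3j∓1)/2, signs ++--, p(0)=1, p(<0)=0).
DP table for k = 0..82: p(0)=1, p(1)=1, p(2)=2, p(3)=3, p(4)=5, p(5)=7, p(6)=11, p(7)=15, p(8)=22, p(9)=30, p(10)=42, p(11)=56, p(12)=77, p(13)=101, p(14)=135, p(15)=176, p(16)=231, p(17)=297, p(18)=385, p(19)=490, p(20)=627, p(21)=792, p(22)=1002, p(23)=1255, p(24)=1575, p(25)=1958, p(26)=2436, p(27)=3010, p(28)=3718, p(29)=4565, p(30)=5604, p(31)=6842, p(32)=8349, p(33)=10143, p(34)=12310, p(35)=14883, p(36)=17977, p(37)=21637, p(38)=26015, p(39)=31185, p(40)=37338, p(41)=44583, p(42)=53174, p(43)=63261, p(44)=75175, p(45)=89134, p(46)=105558, p(47)=124754, p(48)=147273, p(49)=173525, p(50)=204226, p(51)=239943, p(52)=281589, p(53)=329931, p(54)=386155, p(55)=451276, p(56)=526823, p(57)=614154, p(58)=715220, p(59)=831820, p(60)=966467, p(61)=1121505, p(62)=1300156, p(63)=1505499, p(64)=1741630, p(65)=2012558, p(66)=2323520, p(67)=2679689, p(68)=3087735, p(69)=3554345, p(70)=4087968, p(71)=4697205, p(72)=5392783, p(73)=6185689, p(74)=7089500, p(75)=8118264, p(76)=9289091, p(77)=10619863, p(78)=12132164, p(79)=13848650, p(80)=15796476, p(81)=18004327, p(82)=20506255.
Final step: p(83) = p(82) + p(81) - p(78) - p(76) + p(71) + p(68) - p(61) - p(57) + p(48) + p(43) - p(32) - p(26) + p(13) + p(6)
= 20506255 + 18004327 - 12132164 - 9289091 + 4697205 + 3087735 - 1121505 - 614154 + 147273 + 63261 - 8349 - 2436 + 101 + 11
= 23338469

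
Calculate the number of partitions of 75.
8118264

p(n) counts ways to write n as a sum of positive integers (order ignored).
Euler's pentagonal recurrence: p(k) = p(k-1) + p(k-2) - p(k-5) - p(k-7) + p(k-12) + p(k-15) - ... (offsets j(3j∓1)/2, signs ++--, p(0)=1, p(<0)=0).
DP table for k = 0..74: p(0)=1, p(1)=1, p(2)=2, p(3)=3, p(4)=5, p(5)=7, p(6)=11, p(7)=15, p(8)=22, p(9)=30, p(10)=42, p(11)=56, p(12)=77, p(13)=101, p(14)=135, p(15)=176, p(16)=231, p(17)=297, p(18)=385, p(19)=490, p(20)=627, p(21)=792, p(22)=1002, p(23)=1255, p(24)=1575, p(25)=1958, p(26)=2436, p(27)=3010, p(28)=3718, p(29)=4565, p(30)=5604, p(31)=6842, p(32)=8349, p(33)=10143, p(34)=12310, p(35)=14883, p(36)=17977, p(37)=21637, p(38)=26015, p(39)=31185, p(40)=37338, p(41)=44583, p(42)=53174, p(43)=63261, p(44)=75175, p(45)=89134, p(46)=105558, p(47)=124754, p(48)=147273, p(49)=173525, p(50)=204226, p(51)=239943, p(52)=281589, p(53)=329931, p(54)=386155, p(55)=451276, p(56)=526823, p(57)=614154, p(58)=715220, p(59)=831820, p(60)=966467, p(61)=1121505, p(62)=1300156, p(63)=1505499, p(64)=1741630, p(65)=2012558, p(66)=2323520, p(67)=2679689, p(68)=3087735, p(69)=3554345, p(70)=4087968, p(71)=4697205, p(72)=5392783, p(73)=6185689, p(74)=7089500.
Final step: p(75) = p(74) + p(73) - p(70) - p(68) + p(63) + p(60) - p(53) - p(49) + p(40) + p(35) - p(24) - p(18) + p(5)
= 7089500 + 6185689 - 4087968 - 3087735 + 1505499 + 966467 - 329931 - 173525 + 37338 + 14883 - 1575 - 385 + 7
= 8118264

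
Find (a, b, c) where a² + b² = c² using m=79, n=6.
(6205, 948, 6277)

Euclid's formula: a = m² - n², b = 2mn, c = m² + n²
m = 79, n = 6
a = 79² - 6² = 6241 - 36 = 6205
b = 2 × 79 × 6 = 948
c = 79² + 6² = 6241 + 36 = 6277
Verification: 6205² + 948² = 38502025 + 898704 = 39400729 = 6277² ✓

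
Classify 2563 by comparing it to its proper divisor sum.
deficient

Proper divisors of 2563: sum = 1 + 11 + 233 = 245
Since 245 < 2563, 2563 is deficient.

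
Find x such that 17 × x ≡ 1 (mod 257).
121

gcd(17, 257) = 1, so the inverse exists.
Extended Euclidean algorithm on (257, 17):
257 = 15 × 17 + 2  ⟹  2 = (1)·257 + (-15)·17
17 = 8 × 2 + 1  ⟹  1 = (-8)·257 + (121)·17
So (121)·17 ≡ 1 (mod 257), i.e. 17^(-1) ≡ 121 (mod 257).
Check: 17 × 121 = 2057 ≡ 1 (mod 257)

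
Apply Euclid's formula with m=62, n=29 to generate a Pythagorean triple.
(3003, 3596, 4685)

Euclid's formula: a = m² - n², b = 2mn, c = m² + n²
m = 62, n = 29
a = 62² - 29² = 3844 - 841 = 3003
b = 2 × 62 × 29 = 3596
c = 62² + 29² = 3844 + 841 = 4685
Verification: 3003² + 3596² = 9018009 + 12931216 = 21949225 = 4685² ✓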